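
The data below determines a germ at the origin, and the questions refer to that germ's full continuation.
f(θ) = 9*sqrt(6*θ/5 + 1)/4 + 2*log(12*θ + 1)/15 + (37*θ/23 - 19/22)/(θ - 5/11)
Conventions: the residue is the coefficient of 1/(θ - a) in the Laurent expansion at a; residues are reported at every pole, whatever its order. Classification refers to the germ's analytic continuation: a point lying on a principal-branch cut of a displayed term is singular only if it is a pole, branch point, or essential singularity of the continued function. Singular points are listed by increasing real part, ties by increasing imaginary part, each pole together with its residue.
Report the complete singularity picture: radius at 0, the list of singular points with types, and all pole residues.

Radius of convergence at 0: 1/12.
At -5/6: an algebraic (square-root) branch point.
At -1/12: a logarithmic branch point.
At 5/11: a pole of order 1; residue -67/506.

Denominator factor (θ - 5/11): pole of order 1 at 5/11, modulus 5/11.
Branch term (9/4)*sqrt(1 - θ/(-5/6)): its argument vanishes at θ = -5/6, a square-root branch point, modulus 5/6.
Branch term (2/15)*log(1 - θ/(-1/12)): its argument vanishes at θ = -1/12, a logarithmic branch point, modulus 1/12.
The radius of convergence is the smallest modulus among the singular points: 1/12.
The branch terms are analytic at 5/11 and contribute nothing to the residue; only the rational part matters.
At the order-1 pole 5/11 set g(θ) = (θ - (5/11))*(rational part) = 37*θ/23 - 19/22.
Simple pole: residue = g(a) at a = 5/11, which is -67/506.
List the singular points by increasing real part (a conjugate pair: the negative imaginary part first).


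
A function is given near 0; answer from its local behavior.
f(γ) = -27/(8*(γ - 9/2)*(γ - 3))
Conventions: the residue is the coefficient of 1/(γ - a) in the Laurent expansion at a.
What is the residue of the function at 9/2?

The residue is -9/4.

At the order-1 pole 9/2 set g(γ) = (γ - (9/2))*f(γ) = -27/(8*(γ - 3)).
Simple pole: residue = g(a) at a = 9/2, which is -9/4.


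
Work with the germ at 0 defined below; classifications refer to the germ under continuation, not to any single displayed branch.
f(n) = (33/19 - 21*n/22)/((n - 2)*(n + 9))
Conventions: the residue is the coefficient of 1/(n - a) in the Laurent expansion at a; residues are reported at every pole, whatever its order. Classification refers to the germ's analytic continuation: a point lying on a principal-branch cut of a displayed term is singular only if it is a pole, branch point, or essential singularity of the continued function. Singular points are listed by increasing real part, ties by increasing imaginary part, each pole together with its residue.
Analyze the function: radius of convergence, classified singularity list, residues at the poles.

Denominator factor (n + 9): pole of order 1 at -9, modulus 9.
Denominator factor (n - 2): pole of order 1 at 2, modulus 2.
The radius of convergence is the smallest modulus among the singular points: 2.
At the order-1 pole -9 set g(n) = (n - (-9))*f(n) = (33/19 - 21*n/22)/(n - 2).
Simple pole: residue = g(a) at a = -9, which is -4317/4598.
At the order-1 pole 2 set g(n) = (n - (2))*f(n) = (33/19 - 21*n/22)/(n + 9).
Simple pole: residue = g(a) at a = 2, which is -36/2299.
List the singular points by increasing real part (a conjugate pair: the negative imaginary part first).

Radius of convergence at 0: 2.
At -9: a pole of order 1; residue -4317/4598.
At 2: a pole of order 1; residue -36/2299.


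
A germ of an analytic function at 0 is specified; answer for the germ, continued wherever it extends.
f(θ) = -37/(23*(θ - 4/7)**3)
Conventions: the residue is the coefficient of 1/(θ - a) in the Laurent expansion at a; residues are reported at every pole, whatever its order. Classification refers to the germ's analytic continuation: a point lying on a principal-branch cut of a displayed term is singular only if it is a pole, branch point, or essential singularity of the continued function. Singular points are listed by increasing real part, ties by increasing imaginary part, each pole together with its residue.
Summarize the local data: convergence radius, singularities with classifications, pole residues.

Denominator factor (θ - 4/7)^3: pole of order 3 at 4/7, modulus 4/7.
The radius of convergence is the smallest modulus among the singular points: 4/7.
At the order-3 pole 4/7 set g(θ) = (θ - (4/7))^3*f(θ) = -37/23.
Order-3 pole: residue = g''(a)/2; g''(4/7) = 0, so the residue is 0.

Radius of convergence at 0: 4/7.
At 4/7: a pole of order 3; residue 0.


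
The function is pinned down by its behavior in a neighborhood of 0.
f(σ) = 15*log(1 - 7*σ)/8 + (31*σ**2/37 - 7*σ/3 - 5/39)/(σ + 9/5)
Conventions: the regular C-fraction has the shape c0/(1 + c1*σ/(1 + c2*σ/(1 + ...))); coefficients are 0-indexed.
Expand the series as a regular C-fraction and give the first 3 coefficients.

The regular C-fraction coefficients are [-25/351, -72691/360, 21388103633/107582680].

Taylor coefficients (expand at 0): a_0 = -25/351, a_1 = -363455/25272, a_2 = -753595525/16831152.
c0 = a_0 = -25/351. Peel one level at a time: if S = 1 + c*σ/S' with S'(0) = 1, then c is the σ-coefficient of S and S' = c*σ/(S - 1).
S_1 = c0/f = 1 + (-72691/360)*σ + (21388103633/532800)*σ^2 + ...; c1 = -72691/360.
S_2 = c1*σ/(S_1 - 1) = 1 + (21388103633/107582680)*σ + ...; c2 = 21388103633/107582680.


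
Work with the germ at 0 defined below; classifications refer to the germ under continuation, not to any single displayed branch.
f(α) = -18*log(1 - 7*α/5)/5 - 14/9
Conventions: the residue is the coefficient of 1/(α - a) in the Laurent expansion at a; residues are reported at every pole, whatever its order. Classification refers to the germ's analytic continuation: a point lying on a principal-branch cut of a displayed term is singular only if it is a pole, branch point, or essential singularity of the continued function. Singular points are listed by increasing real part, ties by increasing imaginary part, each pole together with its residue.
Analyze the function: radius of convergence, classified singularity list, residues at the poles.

Branch term (-18/5)*log(1 - α/(5/7)): its argument vanishes at α = 5/7, a logarithmic branch point, modulus 5/7.
The radius of convergence is the smallest modulus among the singular points: 5/7.

Radius of convergence at 0: 5/7.
At 5/7: a logarithmic branch point.


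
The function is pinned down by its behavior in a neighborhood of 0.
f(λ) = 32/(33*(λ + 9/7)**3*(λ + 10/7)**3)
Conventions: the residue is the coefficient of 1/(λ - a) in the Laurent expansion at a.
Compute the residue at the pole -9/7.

The residue is 1075648/11.

At the order-3 pole -9/7 set g(λ) = (λ - (-9/7))^3*f(λ) = 32/(33*(λ + 10/7)**3).
Order-3 pole: residue = g''(a)/2; g''(-9/7) = 2151296/11, so the residue is 1075648/11.


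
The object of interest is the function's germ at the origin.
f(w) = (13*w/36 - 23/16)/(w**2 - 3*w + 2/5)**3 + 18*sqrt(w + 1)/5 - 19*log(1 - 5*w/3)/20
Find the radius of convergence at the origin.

The radius of convergence is 3/2 - (1/10)*sqrt(185).

Denominator factor (w**2 - 3*w + 2/5)^3: discriminant 37/5, real irrational roots 3/2 + (1/10)*sqrt(185) and 3/2 - (1/10)*sqrt(185); poles of order 3, moduli 3/2 + (1/10)*sqrt(185) and 3/2 - (1/10)*sqrt(185).
Branch term (-19/20)*log(1 - w/(3/5)): its argument vanishes at w = 3/5, a logarithmic branch point, modulus 3/5.
Branch term (18/5)*sqrt(1 - w/(-1)): its argument vanishes at w = -1, a square-root branch point, modulus 1.
The radius of convergence is the smallest modulus among the singular points: 3/2 - (1/10)*sqrt(185).


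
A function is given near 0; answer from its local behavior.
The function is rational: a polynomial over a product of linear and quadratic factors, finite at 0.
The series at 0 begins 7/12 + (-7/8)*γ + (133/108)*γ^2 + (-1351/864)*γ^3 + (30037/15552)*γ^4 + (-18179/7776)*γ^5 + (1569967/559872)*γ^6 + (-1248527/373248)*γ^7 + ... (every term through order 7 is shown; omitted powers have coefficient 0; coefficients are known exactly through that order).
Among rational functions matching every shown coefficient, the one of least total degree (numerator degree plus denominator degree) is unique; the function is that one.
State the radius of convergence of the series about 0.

No rational of total degree below 3 reproduces all 8 coefficients; solving the [0/3] Pade equations on them gives f(γ) = -21/(10*(γ + 3/2)*(γ**2 - 2*γ - 12/5)), whose expansion matches every shown term.
Denominator factor (γ**2 - 2*γ - 12/5): discriminant 68/5, real irrational roots 1 + (1/5)*sqrt(85) and 1 - (1/5)*sqrt(85); poles of order 1, moduli 1 + (1/5)*sqrt(85) and -1 + (1/5)*sqrt(85).
Denominator factor (γ + 3/2): pole of order 1 at -3/2, modulus 3/2.
The radius of convergence is the smallest modulus among the singular points: -1 + (1/5)*sqrt(85).

The radius of convergence is -1 + (1/5)*sqrt(85).


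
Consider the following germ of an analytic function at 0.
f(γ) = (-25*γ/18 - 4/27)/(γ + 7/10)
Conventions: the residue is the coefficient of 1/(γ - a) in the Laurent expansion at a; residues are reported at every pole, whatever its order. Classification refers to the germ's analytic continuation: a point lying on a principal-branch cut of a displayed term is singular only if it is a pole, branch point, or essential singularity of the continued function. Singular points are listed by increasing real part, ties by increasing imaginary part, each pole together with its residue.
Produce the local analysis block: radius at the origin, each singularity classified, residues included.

Denominator factor (γ + 7/10): pole of order 1 at -7/10, modulus 7/10.
The radius of convergence is the smallest modulus among the singular points: 7/10.
At the order-1 pole -7/10 set g(γ) = (γ - (-7/10))*f(γ) = -25*γ/18 - 4/27.
Simple pole: residue = g(a) at a = -7/10, which is 89/108.

Radius of convergence at 0: 7/10.
At -7/10: a pole of order 1; residue 89/108.


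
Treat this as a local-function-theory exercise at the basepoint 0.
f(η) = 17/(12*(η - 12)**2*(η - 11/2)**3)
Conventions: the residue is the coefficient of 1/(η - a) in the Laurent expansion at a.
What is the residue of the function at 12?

The residue is -68/28561.

At the order-2 pole 12 set g(η) = (η - (12))^2*f(η) = 17/(12*(η - 11/2)**3).
Order-2 pole: residue = g'(a); g'(12) = -68/28561, so the residue is -68/28561.


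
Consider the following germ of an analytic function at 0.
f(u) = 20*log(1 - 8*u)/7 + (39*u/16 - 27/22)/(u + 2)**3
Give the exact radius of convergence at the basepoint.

Denominator factor (u + 2)^3: pole of order 3 at -2, modulus 2.
Branch term (20/7)*log(1 - u/(1/8)): its argument vanishes at u = 1/8, a logarithmic branch point, modulus 1/8.
The radius of convergence is the smallest modulus among the singular points: 1/8.

The radius of convergence is 1/8.


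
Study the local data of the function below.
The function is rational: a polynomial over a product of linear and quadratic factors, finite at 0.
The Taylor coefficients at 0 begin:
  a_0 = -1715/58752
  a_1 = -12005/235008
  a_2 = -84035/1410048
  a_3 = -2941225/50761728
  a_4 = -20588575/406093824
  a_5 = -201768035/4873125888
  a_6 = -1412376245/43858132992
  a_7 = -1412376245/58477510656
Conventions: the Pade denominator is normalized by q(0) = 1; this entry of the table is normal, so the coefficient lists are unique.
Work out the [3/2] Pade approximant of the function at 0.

Taylor coefficients needed (read off): a_0 = -1715/58752, a_1 = -12005/235008, a_2 = -84035/1410048, a_3 = -2941225/50761728, a_4 = -20588575/406093824, a_5 = -201768035/4873125888.
Write the denominator as Q(ρ) = 1 + q1*ρ + q2*ρ^2. Requiring Q*f - P = O(ρ^6) with deg P <= 3 kills the coefficients of ρ^4..ρ^5 in Q*f:
  ρ^4: a_4 + q1*a_3 + q2*a_2 = 0, i.e. -20588575/406093824 + (-2941225/50761728)*q1 + (-84035/1410048)*q2 = 0.
  ρ^5: a_5 + q1*a_4 + q2*a_3 = 0, i.e. -201768035/4873125888 + (-20588575/406093824)*q1 + (-2941225/50761728)*q2 = 0.
Solving this linear system: q1 = -7/5, q2 = 49/96.
The numerator is Q*f truncated at degree 3: P0 = a_0 = -1715/58752; P1 = a_1 + q1*a_0 = -2401/235008; P2 = a_2 + q1*a_1 + q2*a_0 = -16807/5640192; P3 = a_3 + q1*a_2 + q2*a_1 = -117649/203046912.

The Pade approximant has numerator coefficients [-1715/58752, -2401/235008, -16807/5640192, -117649/203046912]; denominator coefficients [1, -7/5, 49/96].


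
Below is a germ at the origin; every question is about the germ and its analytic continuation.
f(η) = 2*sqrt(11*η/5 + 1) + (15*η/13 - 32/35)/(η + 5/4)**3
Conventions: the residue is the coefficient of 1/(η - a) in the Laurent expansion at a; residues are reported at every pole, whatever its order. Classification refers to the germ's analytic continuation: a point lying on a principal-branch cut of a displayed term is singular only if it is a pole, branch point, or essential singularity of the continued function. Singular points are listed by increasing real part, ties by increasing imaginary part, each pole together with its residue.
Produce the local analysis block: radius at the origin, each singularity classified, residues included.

Denominator factor (η + 5/4)^3: pole of order 3 at -5/4, modulus 5/4.
Branch term (2)*sqrt(1 - η/(-5/11)): its argument vanishes at η = -5/11, a square-root branch point, modulus 5/11.
The radius of convergence is the smallest modulus among the singular points: 5/11.
The branch term is analytic at -5/4 and contributes nothing to the residue; only the rational part matters.
At the order-3 pole -5/4 set g(η) = (η - (-5/4))^3*(rational part) = 15*η/13 - 32/35.
Order-3 pole: residue = g''(a)/2; g''(-5/4) = 0, so the residue is 0.
List the singular points by increasing real part (a conjugate pair: the negative imaginary part first).

Radius of convergence at 0: 5/11.
At -5/4: a pole of order 3; residue 0.
At -5/11: an algebraic (square-root) branch point.


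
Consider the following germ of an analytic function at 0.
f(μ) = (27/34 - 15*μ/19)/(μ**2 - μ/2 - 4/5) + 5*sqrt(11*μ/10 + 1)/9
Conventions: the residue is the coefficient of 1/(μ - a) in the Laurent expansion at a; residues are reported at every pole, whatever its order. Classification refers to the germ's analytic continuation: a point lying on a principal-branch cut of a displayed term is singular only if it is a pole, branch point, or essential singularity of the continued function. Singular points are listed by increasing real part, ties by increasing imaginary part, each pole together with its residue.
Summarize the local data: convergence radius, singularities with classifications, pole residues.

Radius of convergence at 0: -1/4 + (1/20)*sqrt(345).
At -10/11: an algebraic (square-root) branch point.
At 1/4 - (1/20)*sqrt(345): a pole of order 1; residue -15/38 - (257/14858)*sqrt(345).
At 1/4 + (1/20)*sqrt(345): a pole of order 1; residue -15/38 + (257/14858)*sqrt(345).

Denominator factor (μ**2 - μ/2 - 4/5): discriminant 69/20, real irrational roots 1/4 + (1/20)*sqrt(345) and 1/4 - (1/20)*sqrt(345); poles of order 1, moduli 1/4 + (1/20)*sqrt(345) and -1/4 + (1/20)*sqrt(345).
Branch term (5/9)*sqrt(1 - μ/(-10/11)): its argument vanishes at μ = -10/11, a square-root branch point, modulus 10/11.
The radius of convergence is the smallest modulus among the singular points: -1/4 + (1/20)*sqrt(345).
The branch term is analytic at 1/4 - (1/20)*sqrt(345) and contributes nothing to the residue; only the rational part matters.
The factor μ**2 - μ/2 - 4/5 splits as (μ - a)(μ - a') with a = 1/4 - (1/20)*sqrt(345), a' = 1/4 + (1/20)*sqrt(345). At the order-1 pole a set g(μ) = (μ - a)*(rational part) = [27/34 - 15*μ/19] / (μ - a').
Simple pole: residue = g(a) at a = 1/4 - (1/20)*sqrt(345), which is -15/38 - (257/14858)*sqrt(345).
The branch term is analytic at 1/4 + (1/20)*sqrt(345) and contributes nothing to the residue; only the rational part matters.
The factor μ**2 - μ/2 - 4/5 splits as (μ - a)(μ - a') with a = 1/4 + (1/20)*sqrt(345), a' = 1/4 - (1/20)*sqrt(345). At the order-1 pole a set g(μ) = (μ - a)*(rational part) = [27/34 - 15*μ/19] / (μ - a').
Simple pole: residue = g(a) at a = 1/4 + (1/20)*sqrt(345), which is -15/38 + (257/14858)*sqrt(345).
List the singular points by increasing real part (a conjugate pair: the negative imaginary part first).


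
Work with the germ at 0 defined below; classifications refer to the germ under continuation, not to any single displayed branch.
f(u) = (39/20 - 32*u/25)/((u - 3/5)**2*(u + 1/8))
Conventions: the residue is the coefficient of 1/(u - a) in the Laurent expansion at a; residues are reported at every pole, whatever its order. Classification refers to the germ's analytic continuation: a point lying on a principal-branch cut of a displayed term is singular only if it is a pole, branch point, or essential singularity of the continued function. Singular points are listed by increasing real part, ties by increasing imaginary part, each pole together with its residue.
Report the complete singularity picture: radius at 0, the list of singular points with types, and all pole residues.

Radius of convergence at 0: 1/8.
At -1/8: a pole of order 1; residue 3376/841.
At 3/5: a pole of order 2; residue -3376/841.

Denominator factor (u + 1/8): pole of order 1 at -1/8, modulus 1/8.
Denominator factor (u - 3/5)^2: pole of order 2 at 3/5, modulus 3/5.
The radius of convergence is the smallest modulus among the singular points: 1/8.
At the order-1 pole -1/8 set g(u) = (u - (-1/8))*f(u) = (39/20 - 32*u/25)/(u - 3/5)**2.
Simple pole: residue = g(a) at a = -1/8, which is 3376/841.
At the order-2 pole 3/5 set g(u) = (u - (3/5))^2*f(u) = (39/20 - 32*u/25)/(u + 1/8).
Order-2 pole: residue = g'(a); g'(3/5) = -3376/841, so the residue is -3376/841.
List the singular points by increasing real part (a conjugate pair: the negative imaginary part first).


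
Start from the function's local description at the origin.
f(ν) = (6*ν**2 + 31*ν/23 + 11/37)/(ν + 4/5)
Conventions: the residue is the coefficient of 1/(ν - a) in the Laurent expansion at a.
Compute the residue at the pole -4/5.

At the order-1 pole -4/5 set g(ν) = (ν - (-4/5))*f(ν) = 6*ν**2 + 31*ν/23 + 11/37.
Simple pole: residue = g(a) at a = -4/5, which is 65081/21275.

The residue is 65081/21275.


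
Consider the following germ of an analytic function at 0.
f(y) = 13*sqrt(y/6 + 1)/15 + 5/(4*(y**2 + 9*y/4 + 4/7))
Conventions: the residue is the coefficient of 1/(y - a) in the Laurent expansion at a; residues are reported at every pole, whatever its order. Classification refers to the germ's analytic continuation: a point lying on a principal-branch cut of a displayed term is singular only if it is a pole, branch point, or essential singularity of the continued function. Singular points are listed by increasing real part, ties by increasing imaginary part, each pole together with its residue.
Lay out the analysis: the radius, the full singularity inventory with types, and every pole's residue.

Denominator factor (y**2 + 9*y/4 + 4/7): discriminant 311/112, real irrational roots -9/8 + (1/56)*sqrt(2177) and -9/8 - (1/56)*sqrt(2177); poles of order 1, moduli 9/8 - (1/56)*sqrt(2177) and 9/8 + (1/56)*sqrt(2177).
Branch term (13/15)*sqrt(1 - y/(-6)): its argument vanishes at y = -6, a square-root branch point, modulus 6.
The radius of convergence is the smallest modulus among the singular points: 9/8 - (1/56)*sqrt(2177).
The branch term is analytic at -9/8 - (1/56)*sqrt(2177) and contributes nothing to the residue; only the rational part matters.
The factor y**2 + 9*y/4 + 4/7 splits as (y - a)(y - a') with a = -9/8 - (1/56)*sqrt(2177), a' = -9/8 + (1/56)*sqrt(2177). At the order-1 pole a set g(y) = (y - a)*(rational part) = [5/4] / (y - a').
Simple pole: residue = g(a) at a = -9/8 - (1/56)*sqrt(2177), which is -(5/311)*sqrt(2177).
The branch term is analytic at -9/8 + (1/56)*sqrt(2177) and contributes nothing to the residue; only the rational part matters.
The factor y**2 + 9*y/4 + 4/7 splits as (y - a)(y - a') with a = -9/8 + (1/56)*sqrt(2177), a' = -9/8 - (1/56)*sqrt(2177). At the order-1 pole a set g(y) = (y - a)*(rational part) = [5/4] / (y - a').
Simple pole: residue = g(a) at a = -9/8 + (1/56)*sqrt(2177), which is (5/311)*sqrt(2177).
List the singular points by increasing real part (a conjugate pair: the negative imaginary part first).

Radius of convergence at 0: 9/8 - (1/56)*sqrt(2177).
At -6: an algebraic (square-root) branch point.
At -9/8 - (1/56)*sqrt(2177): a pole of order 1; residue -(5/311)*sqrt(2177).
At -9/8 + (1/56)*sqrt(2177): a pole of order 1; residue (5/311)*sqrt(2177).


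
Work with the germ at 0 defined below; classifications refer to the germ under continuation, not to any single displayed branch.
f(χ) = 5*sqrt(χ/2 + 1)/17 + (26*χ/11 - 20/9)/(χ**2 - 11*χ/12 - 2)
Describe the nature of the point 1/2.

Denominator factors: χ**2 - 11*χ/12 - 2 = -53/24 at χ = 1/2 — none vanishes.
Branch term sqrt(1 - χ/(-2)): argument at 1/2 is 5/4, nonzero, so 1/2 is not its branch point (a point on a principal cut is still regular for the continued germ).
So the germ continues analytically to 1/2.

The point is a regular point.


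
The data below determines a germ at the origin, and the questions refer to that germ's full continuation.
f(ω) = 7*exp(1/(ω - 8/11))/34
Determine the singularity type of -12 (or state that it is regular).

There is no denominator, hence no pole anywhere.
The essential point of exp(1/(ω - (8/11))) is 8/11, not -12.
So the germ continues analytically to -12.

The point is a regular point.


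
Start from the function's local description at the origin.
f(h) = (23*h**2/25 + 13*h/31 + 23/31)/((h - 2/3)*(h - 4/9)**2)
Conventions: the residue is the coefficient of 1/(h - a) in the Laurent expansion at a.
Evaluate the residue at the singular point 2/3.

The residue is 89793/3100.

At the order-1 pole 2/3 set g(h) = (h - (2/3))*f(h) = (23*h**2/25 + 13*h/31 + 23/31)/(h - 4/9)**2.
Simple pole: residue = g(a) at a = 2/3, which is 89793/3100.


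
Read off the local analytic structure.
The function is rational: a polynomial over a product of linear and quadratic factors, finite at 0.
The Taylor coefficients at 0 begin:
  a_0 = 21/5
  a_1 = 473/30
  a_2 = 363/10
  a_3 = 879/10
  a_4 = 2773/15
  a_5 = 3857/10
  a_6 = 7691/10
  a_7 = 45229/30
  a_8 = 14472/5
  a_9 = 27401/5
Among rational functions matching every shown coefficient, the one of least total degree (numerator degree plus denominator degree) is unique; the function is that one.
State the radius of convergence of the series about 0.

No rational of total degree below 8 reproduces all 10 coefficients; solving the [2/6] Pade equations on them gives f(β) = (11*β**2 - 19*β/6 - 21/5)/(β**2 + β - 1)**3, whose expansion matches every shown term.
Denominator factor (β**2 + β - 1)^3: discriminant 5, real irrational roots -1/2 + (1/2)*sqrt(5) and -1/2 - (1/2)*sqrt(5); poles of order 3, moduli -1/2 + (1/2)*sqrt(5) and 1/2 + (1/2)*sqrt(5).
The radius of convergence is the smallest modulus among the singular points: -1/2 + (1/2)*sqrt(5).

The radius of convergence is -1/2 + (1/2)*sqrt(5).


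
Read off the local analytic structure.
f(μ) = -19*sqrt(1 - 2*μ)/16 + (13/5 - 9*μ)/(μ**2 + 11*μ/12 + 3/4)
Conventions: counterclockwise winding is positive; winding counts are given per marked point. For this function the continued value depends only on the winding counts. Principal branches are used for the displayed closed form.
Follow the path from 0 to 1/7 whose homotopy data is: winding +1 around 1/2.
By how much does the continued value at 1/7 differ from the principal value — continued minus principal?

Continued minus principal equals (19/56)*sqrt(35).

The rational part is single-valued and drops out of the difference; each branch term changes only by its own monodromy.
(-19/16)*sqrt(1 - μ/(1/2)): winding +1 is odd, the square root flips sign, contributing -2*(-19/16)*sqrt(1 - (1/7)/(1/2)) = -2*(-19/16)*sqrt(5/7) = (19/56)*sqrt(35).
Summing the contributions at μ = 1/7 gives (19/56)*sqrt(35).


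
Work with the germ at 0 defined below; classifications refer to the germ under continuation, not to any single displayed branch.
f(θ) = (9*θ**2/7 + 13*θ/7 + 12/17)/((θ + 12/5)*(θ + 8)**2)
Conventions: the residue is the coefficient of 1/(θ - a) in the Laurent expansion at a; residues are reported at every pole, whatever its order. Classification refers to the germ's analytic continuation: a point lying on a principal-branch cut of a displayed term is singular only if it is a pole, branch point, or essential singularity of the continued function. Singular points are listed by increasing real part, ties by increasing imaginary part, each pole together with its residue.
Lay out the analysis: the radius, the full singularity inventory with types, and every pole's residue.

Denominator factor (θ + 12/5): pole of order 1 at -12/5, modulus 12/5.
Denominator factor (θ + 8)^2: pole of order 2 at -8, modulus 8.
The radius of convergence is the smallest modulus among the singular points: 12/5.
At the order-2 pole -8 set g(θ) = (θ - (-8))^2*f(θ) = (9*θ**2/7 + 13*θ/7 + 12/17)/(θ + 12/5).
Order-2 pole: residue = g'(a); g'(-8) = 13635/11662, so the residue is 13635/11662.
At the order-1 pole -12/5 set g(θ) = (θ - (-12/5))*f(θ) = (9*θ**2/7 + 13*θ/7 + 12/17)/(θ + 8)**2.
Simple pole: residue = g(a) at a = -12/5, which is 1359/11662.
List the singular points by increasing real part (a conjugate pair: the negative imaginary part first).

Radius of convergence at 0: 12/5.
At -8: a pole of order 2; residue 13635/11662.
At -12/5: a pole of order 1; residue 1359/11662.


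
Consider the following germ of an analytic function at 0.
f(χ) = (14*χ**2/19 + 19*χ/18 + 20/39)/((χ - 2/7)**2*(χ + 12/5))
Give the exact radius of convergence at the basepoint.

The radius of convergence is 2/7.

Denominator factor (χ + 12/5): pole of order 1 at -12/5, modulus 12/5.
Denominator factor (χ - 2/7)^2: pole of order 2 at 2/7, modulus 2/7.
The radius of convergence is the smallest modulus among the singular points: 2/7.


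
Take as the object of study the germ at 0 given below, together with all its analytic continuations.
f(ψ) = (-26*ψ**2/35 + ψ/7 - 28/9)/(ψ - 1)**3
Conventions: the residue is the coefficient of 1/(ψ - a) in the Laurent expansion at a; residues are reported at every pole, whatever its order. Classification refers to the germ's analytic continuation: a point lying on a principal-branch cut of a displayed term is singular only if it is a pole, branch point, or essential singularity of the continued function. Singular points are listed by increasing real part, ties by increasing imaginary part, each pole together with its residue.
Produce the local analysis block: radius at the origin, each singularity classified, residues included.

Denominator factor (ψ - 1)^3: pole of order 3 at 1, modulus 1.
The radius of convergence is the smallest modulus among the singular points: 1.
At the order-3 pole 1 set g(ψ) = (ψ - (1))^3*f(ψ) = -26*ψ**2/35 + ψ/7 - 28/9.
Order-3 pole: residue = g''(a)/2; g''(1) = -52/35, so the residue is -26/35.

Radius of convergence at 0: 1.
At 1: a pole of order 3; residue -26/35.


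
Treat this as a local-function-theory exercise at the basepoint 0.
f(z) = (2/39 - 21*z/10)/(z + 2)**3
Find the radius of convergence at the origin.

Denominator factor (z + 2)^3: pole of order 3 at -2, modulus 2.
The radius of convergence is the smallest modulus among the singular points: 2.

The radius of convergence is 2.


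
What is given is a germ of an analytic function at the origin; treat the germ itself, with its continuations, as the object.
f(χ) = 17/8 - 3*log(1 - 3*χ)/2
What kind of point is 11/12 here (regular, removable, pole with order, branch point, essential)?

The point is a regular point.

There is no denominator, hence no pole anywhere.
Branch term log(1 - χ/(1/3)): argument at 11/12 is -7/4, nonzero, so 11/12 is not its branch point (a point on a principal cut is still regular for the continued germ).
So the germ continues analytically to 11/12.


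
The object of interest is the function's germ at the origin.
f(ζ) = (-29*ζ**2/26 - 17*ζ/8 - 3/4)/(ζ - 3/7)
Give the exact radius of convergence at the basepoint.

Denominator factor (ζ - 3/7): pole of order 1 at 3/7, modulus 3/7.
The radius of convergence is the smallest modulus among the singular points: 3/7.

The radius of convergence is 3/7.


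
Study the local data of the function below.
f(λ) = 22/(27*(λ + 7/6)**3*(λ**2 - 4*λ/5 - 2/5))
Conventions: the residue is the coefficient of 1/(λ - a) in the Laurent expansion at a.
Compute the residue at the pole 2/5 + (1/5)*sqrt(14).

The factor λ**2 - 4*λ/5 - 2/5 splits as (λ - a)(λ - a') with a = 2/5 + (1/5)*sqrt(14), a' = 2/5 - (1/5)*sqrt(14). At the order-1 pole a set g(λ) = (λ - a)*f(λ) = [22/(27*(λ + 7/6)**3)] / (λ - a').
Simple pole: residue = g(a) at a = 2/5 + (1/5)*sqrt(14), which is -1711440/3604711 + (3497740/25232977)*sqrt(14).

The residue is -1711440/3604711 + (3497740/25232977)*sqrt(14).


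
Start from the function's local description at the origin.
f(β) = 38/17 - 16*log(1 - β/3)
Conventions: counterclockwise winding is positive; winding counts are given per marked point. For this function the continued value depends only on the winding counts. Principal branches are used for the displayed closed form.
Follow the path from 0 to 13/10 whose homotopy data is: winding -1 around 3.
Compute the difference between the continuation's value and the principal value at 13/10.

Continued minus principal equals (32)*pi*i.

The rational part is single-valued and drops out of the difference; each branch term changes only by its own monodromy.
(-16)*log(1 - β/(3)): each positive loop around 3 adds 2*pi*i to the log, so winding -1 contributes (-16)*(-1)*2*pi*i = (32)*pi*i.
Summing the contributions at β = 13/10 gives (32)*pi*i.


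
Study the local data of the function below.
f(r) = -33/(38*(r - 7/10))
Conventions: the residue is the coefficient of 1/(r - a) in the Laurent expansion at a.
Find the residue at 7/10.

At the order-1 pole 7/10 set g(r) = (r - (7/10))*f(r) = -33/38.
Simple pole: residue = g(a) at a = 7/10, which is -33/38.

The residue is -33/38.


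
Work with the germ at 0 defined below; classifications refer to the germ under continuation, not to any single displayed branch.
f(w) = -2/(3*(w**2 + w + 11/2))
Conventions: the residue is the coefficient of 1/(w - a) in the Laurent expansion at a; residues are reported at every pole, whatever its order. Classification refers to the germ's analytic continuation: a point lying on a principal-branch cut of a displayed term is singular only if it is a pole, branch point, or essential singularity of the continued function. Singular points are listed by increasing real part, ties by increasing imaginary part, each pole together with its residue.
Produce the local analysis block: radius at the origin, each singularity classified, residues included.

Radius of convergence at 0: (1/2)*sqrt(22).
At (-1/2) - ((1/2)*sqrt(21))*i: a pole of order 1; residue -((2/63)*sqrt(21))*i.
At (-1/2) + ((1/2)*sqrt(21))*i: a pole of order 1; residue ((2/63)*sqrt(21))*i.

Denominator factor (w**2 + w + 11/2): discriminant -21, complex-conjugate roots (-1/2) + ((1/2)*sqrt(21))*i and (-1/2) - ((1/2)*sqrt(21))*i; poles of order 1, moduli (1/2)*sqrt(22) and (1/2)*sqrt(22).
The radius of convergence is the smallest modulus among the singular points: (1/2)*sqrt(22).
The factor w**2 + w + 11/2 splits as (w - a)(w - a') with a = (-1/2) - ((1/2)*sqrt(21))*i, a' = (-1/2) + ((1/2)*sqrt(21))*i. At the order-1 pole a set g(w) = (w - a)*f(w) = [-2/3] / (w - a').
Simple pole: residue = g(a) at a = (-1/2) - ((1/2)*sqrt(21))*i, which is -((2/63)*sqrt(21))*i.
The factor w**2 + w + 11/2 splits as (w - a)(w - a') with a = (-1/2) + ((1/2)*sqrt(21))*i, a' = (-1/2) - ((1/2)*sqrt(21))*i. At the order-1 pole a set g(w) = (w - a)*f(w) = [-2/3] / (w - a').
Simple pole: residue = g(a) at a = (-1/2) + ((1/2)*sqrt(21))*i, which is ((2/63)*sqrt(21))*i.
List the singular points by increasing real part (a conjugate pair: the negative imaginary part first).


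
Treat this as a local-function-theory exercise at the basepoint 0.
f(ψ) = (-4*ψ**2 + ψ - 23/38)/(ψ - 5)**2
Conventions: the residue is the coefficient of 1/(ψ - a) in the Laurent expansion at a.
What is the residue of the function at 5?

At the order-2 pole 5 set g(ψ) = (ψ - (5))^2*f(ψ) = -4*ψ**2 + ψ - 23/38.
Order-2 pole: residue = g'(a); g'(5) = -39, so the residue is -39.

The residue is -39.


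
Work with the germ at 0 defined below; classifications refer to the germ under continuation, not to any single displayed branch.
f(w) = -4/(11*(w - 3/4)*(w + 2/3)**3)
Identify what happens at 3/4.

The denominator factor w - 3/4 vanishes at 3/4 and appears to the power 1; the numerator there equals -4/11, nonzero, and no other factor vanishes.
Hence a pole whose order is the multiplicity, 1.

The point is a pole of order 1.


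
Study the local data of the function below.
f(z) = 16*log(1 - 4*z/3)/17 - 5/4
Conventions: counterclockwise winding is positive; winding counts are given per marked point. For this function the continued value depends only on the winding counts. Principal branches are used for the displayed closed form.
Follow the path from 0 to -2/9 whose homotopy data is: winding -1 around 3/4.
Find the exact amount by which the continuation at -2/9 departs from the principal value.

Continued minus principal equals -(32/17)*pi*i.

The rational part is single-valued and drops out of the difference; each branch term changes only by its own monodromy.
(16/17)*log(1 - z/(3/4)): each positive loop around 3/4 adds 2*pi*i to the log, so winding -1 contributes (16/17)*(-1)*2*pi*i = -(32/17)*pi*i.
Summing the contributions at z = -2/9 gives -(32/17)*pi*i.


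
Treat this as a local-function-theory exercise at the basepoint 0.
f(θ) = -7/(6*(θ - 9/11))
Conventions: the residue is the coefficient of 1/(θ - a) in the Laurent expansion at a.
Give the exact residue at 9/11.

At the order-1 pole 9/11 set g(θ) = (θ - (9/11))*f(θ) = -7/6.
Simple pole: residue = g(a) at a = 9/11, which is -7/6.

The residue is -7/6.


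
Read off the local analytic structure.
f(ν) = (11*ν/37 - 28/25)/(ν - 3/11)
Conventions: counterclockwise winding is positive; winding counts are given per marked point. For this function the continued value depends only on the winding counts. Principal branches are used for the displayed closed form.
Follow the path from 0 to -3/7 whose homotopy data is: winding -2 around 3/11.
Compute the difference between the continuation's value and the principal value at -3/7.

Continued minus principal equals 0.

The function is rational, hence single-valued: continuing it around any pole returns the same value, so the difference is 0.


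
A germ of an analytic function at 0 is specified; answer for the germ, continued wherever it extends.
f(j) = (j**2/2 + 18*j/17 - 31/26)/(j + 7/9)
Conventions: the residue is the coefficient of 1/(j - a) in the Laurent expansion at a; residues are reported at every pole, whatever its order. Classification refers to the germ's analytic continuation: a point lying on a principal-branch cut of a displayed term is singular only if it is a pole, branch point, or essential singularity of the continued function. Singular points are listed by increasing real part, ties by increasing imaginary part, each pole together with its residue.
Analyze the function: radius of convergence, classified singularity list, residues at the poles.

Radius of convergence at 0: 7/9.
At -7/9: a pole of order 1; residue -30671/17901.

Denominator factor (j + 7/9): pole of order 1 at -7/9, modulus 7/9.
The radius of convergence is the smallest modulus among the singular points: 7/9.
At the order-1 pole -7/9 set g(j) = (j - (-7/9))*f(j) = j**2/2 + 18*j/17 - 31/26.
Simple pole: residue = g(a) at a = -7/9, which is -30671/17901.


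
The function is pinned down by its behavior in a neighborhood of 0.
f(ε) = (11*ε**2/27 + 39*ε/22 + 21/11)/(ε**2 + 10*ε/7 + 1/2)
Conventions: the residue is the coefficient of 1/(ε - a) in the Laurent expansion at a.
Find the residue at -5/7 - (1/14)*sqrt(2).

The residue is 4951/8316 - (377/126)*sqrt(2).

The factor ε**2 + 10*ε/7 + 1/2 splits as (ε - a)(ε - a') with a = -5/7 - (1/14)*sqrt(2), a' = -5/7 + (1/14)*sqrt(2). At the order-1 pole a set g(ε) = (ε - a)*f(ε) = [11*ε**2/27 + 39*ε/22 + 21/11] / (ε - a').
Simple pole: residue = g(a) at a = -5/7 - (1/14)*sqrt(2), which is 4951/8316 - (377/126)*sqrt(2).


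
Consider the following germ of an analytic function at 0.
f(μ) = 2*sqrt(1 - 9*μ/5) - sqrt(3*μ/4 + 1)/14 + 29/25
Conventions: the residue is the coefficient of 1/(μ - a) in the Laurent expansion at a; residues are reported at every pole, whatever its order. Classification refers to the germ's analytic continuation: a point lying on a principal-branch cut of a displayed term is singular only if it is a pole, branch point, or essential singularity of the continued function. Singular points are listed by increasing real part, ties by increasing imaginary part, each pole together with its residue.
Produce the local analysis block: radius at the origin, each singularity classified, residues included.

Branch term (2)*sqrt(1 - μ/(5/9)): its argument vanishes at μ = 5/9, a square-root branch point, modulus 5/9.
Branch term (-1/14)*sqrt(1 - μ/(-4/3)): its argument vanishes at μ = -4/3, a square-root branch point, modulus 4/3.
The radius of convergence is the smallest modulus among the singular points: 5/9.
List the singular points by increasing real part (a conjugate pair: the negative imaginary part first).

Radius of convergence at 0: 5/9.
At -4/3: an algebraic (square-root) branch point.
At 5/9: an algebraic (square-root) branch point.


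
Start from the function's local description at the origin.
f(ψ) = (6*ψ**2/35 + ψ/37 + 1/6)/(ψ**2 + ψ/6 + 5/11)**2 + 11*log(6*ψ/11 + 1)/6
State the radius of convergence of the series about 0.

Denominator factor (ψ**2 + ψ/6 + 5/11)^2: discriminant -709/396, complex-conjugate roots (-1/12) + ((1/132)*sqrt(7799))*i and (-1/12) - ((1/132)*sqrt(7799))*i; poles of order 2, moduli (1/11)*sqrt(55) and (1/11)*sqrt(55).
Branch term (11/6)*log(1 - ψ/(-11/6)): its argument vanishes at ψ = -11/6, a logarithmic branch point, modulus 11/6.
The radius of convergence is the smallest modulus among the singular points: (1/11)*sqrt(55).

The radius of convergence is (1/11)*sqrt(55).


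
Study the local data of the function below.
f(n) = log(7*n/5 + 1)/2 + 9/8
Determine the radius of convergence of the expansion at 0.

Branch term (1/2)*log(1 - n/(-5/7)): its argument vanishes at n = -5/7, a logarithmic branch point, modulus 5/7.
The radius of convergence is the smallest modulus among the singular points: 5/7.

The radius of convergence is 5/7.


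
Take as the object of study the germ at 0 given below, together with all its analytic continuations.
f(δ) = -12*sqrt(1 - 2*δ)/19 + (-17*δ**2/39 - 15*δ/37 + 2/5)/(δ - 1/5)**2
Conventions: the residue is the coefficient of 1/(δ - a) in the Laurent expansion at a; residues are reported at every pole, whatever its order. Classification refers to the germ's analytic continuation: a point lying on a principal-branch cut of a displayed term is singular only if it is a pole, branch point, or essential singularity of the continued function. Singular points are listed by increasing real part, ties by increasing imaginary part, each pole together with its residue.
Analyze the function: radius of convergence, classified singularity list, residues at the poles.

Radius of convergence at 0: 1/5.
At 1/5: a pole of order 2; residue -4183/7215.
At 1/2: an algebraic (square-root) branch point.

Denominator factor (δ - 1/5)^2: pole of order 2 at 1/5, modulus 1/5.
Branch term (-12/19)*sqrt(1 - δ/(1/2)): its argument vanishes at δ = 1/2, a square-root branch point, modulus 1/2.
The radius of convergence is the smallest modulus among the singular points: 1/5.
The branch term is analytic at 1/5 and contributes nothing to the residue; only the rational part matters.
At the order-2 pole 1/5 set g(δ) = (δ - (1/5))^2*(rational part) = -17*δ**2/39 - 15*δ/37 + 2/5.
Order-2 pole: residue = g'(a); g'(1/5) = -4183/7215, so the residue is -4183/7215.
List the singular points by increasing real part (a conjugate pair: the negative imaginary part first).
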